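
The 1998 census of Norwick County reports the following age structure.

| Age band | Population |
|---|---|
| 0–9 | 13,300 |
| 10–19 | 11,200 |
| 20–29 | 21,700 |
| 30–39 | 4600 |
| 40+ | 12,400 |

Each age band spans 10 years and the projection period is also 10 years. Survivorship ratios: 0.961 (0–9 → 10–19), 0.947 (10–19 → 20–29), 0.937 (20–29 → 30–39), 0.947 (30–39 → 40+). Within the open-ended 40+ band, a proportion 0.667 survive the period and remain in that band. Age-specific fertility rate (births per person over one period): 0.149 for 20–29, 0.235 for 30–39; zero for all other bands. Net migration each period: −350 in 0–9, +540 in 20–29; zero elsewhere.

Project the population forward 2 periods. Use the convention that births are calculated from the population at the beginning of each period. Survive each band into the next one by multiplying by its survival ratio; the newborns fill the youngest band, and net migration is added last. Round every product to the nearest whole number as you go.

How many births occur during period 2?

6439

Numbering the groups 1..5 from youngest to oldest:
Period 1:
Births: 21700 × 0.149 = 3233  |  4600 × 0.235 = 1081 ⇒ total 4314
Group 2: 13300 × 0.961 = 12781
Group 3: 11200 × 0.947 = 10606
Group 4: 21700 × 0.937 = 20333
Group 5: 4600 × 0.947 + 12400 × 0.667 = 4356 + 8271 = 12627
Net migration: Group 1 − 350 → 3964; Group 3 + 540 → 11146
End of period: [3964, 12781, 11146, 20333, 12627]
Period 2:
Births: 11146 × 0.149 = 1661  |  20333 × 0.235 = 4778 ⇒ total 6439
Group 2: 3964 × 0.961 = 3809
Group 3: 12781 × 0.947 = 12104
Group 4: 11146 × 0.937 = 10444
Group 5: 20333 × 0.947 + 12627 × 0.667 = 19255 + 8422 = 27677
Net migration: Group 1 − 350 → 6089; Group 3 + 540 → 12644
End of period: [6089, 3809, 12644, 10444, 27677]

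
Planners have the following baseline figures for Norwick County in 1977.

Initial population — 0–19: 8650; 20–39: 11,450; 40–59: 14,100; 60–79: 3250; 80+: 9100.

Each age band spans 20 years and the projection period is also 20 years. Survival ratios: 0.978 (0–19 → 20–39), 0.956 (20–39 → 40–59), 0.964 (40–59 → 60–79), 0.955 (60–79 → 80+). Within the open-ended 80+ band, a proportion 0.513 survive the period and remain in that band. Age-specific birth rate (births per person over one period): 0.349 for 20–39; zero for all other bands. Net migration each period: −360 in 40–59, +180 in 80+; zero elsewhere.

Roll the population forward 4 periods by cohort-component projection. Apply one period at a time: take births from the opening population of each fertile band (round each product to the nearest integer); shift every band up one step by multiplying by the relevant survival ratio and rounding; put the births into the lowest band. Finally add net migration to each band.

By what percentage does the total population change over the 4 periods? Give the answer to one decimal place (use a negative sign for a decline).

-46.5

Period 1:
Births: 11450 × 0.349 = 3996
20–39: 8650 × 0.978 = 8460
40–59: 11450 × 0.956 = 10946
60–79: 14100 × 0.964 = 13592
80+: 3250 × 0.955 + 9100 × 0.513 = 3104 + 4668 = 7772
Net migration: 40–59 − 360 → 10586; 80+ + 180 → 7952
Giving 3996 / 8460 / 10586 / 13592 / 7952.
Period 2:
Births: 8460 × 0.349 = 2953
20–39: 3996 × 0.978 = 3908
40–59: 8460 × 0.956 = 8088
60–79: 10586 × 0.964 = 10205
80+: 13592 × 0.955 + 7952 × 0.513 = 12980 + 4079 = 17059
Net migration: 40–59 − 360 → 7728; 80+ + 180 → 17239
Giving 2953 / 3908 / 7728 / 10205 / 17239.
Period 3:
Births: 3908 × 0.349 = 1364
20–39: 2953 × 0.978 = 2888
40–59: 3908 × 0.956 = 3736
60–79: 7728 × 0.964 = 7450
80+: 10205 × 0.955 + 17239 × 0.513 = 9746 + 8844 = 18590
Net migration: 40–59 − 360 → 3376; 80+ + 180 → 18770
Giving 1364 / 2888 / 3376 / 7450 / 18770.
Period 4:
Births: 2888 × 0.349 = 1008
20–39: 1364 × 0.978 = 1334
40–59: 2888 × 0.956 = 2761
60–79: 3376 × 0.964 = 3254
80+: 7450 × 0.955 + 18770 × 0.513 = 7115 + 9629 = 16744
Net migration: 40–59 − 360 → 2401; 80+ + 180 → 16924
Giving 1008 / 1334 / 2401 / 3254 / 16924.
Total: 46550 → 24921; change = -21629; percentage change = -46.5%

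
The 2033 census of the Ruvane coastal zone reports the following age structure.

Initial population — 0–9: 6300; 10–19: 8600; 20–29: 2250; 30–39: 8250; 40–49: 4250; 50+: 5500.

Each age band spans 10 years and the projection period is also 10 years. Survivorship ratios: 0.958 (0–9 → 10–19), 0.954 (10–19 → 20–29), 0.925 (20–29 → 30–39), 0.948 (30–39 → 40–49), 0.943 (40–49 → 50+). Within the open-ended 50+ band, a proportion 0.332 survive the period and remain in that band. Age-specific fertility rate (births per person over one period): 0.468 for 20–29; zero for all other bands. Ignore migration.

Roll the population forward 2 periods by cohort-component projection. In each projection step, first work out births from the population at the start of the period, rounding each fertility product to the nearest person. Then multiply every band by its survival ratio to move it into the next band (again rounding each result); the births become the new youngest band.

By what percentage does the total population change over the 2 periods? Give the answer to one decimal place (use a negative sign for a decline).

Call the groups 1 to 6, youngest first.
Period 1.
Births: 2250 * 0.468 = 1053
Group 2: 6300 * 0.958 = 6035
Group 3: 8600 * 0.954 = 8204
Group 4: 2250 * 0.925 = 2081
Group 5: 8250 * 0.948 = 7821
Group 6: 4250 * 0.943 + 5500 * 0.332 = 4008 + 1826 = 5834
→ [1053, 6035, 8204, 2081, 7821, 5834]
Period 2.
Births: 8204 * 0.468 = 3839
Group 2: 1053 * 0.958 = 1009
Group 3: 6035 * 0.954 = 5757
Group 4: 8204 * 0.925 = 7589
Group 5: 2081 * 0.948 = 1973
Group 6: 7821 * 0.943 + 5834 * 0.332 = 7375 + 1937 = 9312
→ [3839, 1009, 5757, 7589, 1973, 9312]
Total: 35150 → 29479; change = -5671; percentage change = -16.1%

-16.1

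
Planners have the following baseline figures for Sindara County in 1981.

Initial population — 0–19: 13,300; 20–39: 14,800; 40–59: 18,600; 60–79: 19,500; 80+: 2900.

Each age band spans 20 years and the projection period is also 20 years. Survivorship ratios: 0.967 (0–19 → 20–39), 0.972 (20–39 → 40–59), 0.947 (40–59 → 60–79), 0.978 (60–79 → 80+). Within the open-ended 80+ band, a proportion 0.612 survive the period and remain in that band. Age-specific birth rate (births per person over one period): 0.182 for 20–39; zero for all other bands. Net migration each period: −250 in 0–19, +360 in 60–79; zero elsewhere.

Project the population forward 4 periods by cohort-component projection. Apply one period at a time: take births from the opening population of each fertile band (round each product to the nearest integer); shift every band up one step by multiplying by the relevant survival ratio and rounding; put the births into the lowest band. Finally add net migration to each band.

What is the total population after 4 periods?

36454

Call the bands 1 to 5, youngest first.
Period 1:
Births: 14800 × 0.182 = 2694
Band 2: 13300 × 0.967 = 12861
Band 3: 14800 × 0.972 = 14386
Band 4: 18600 × 0.947 = 17614
Band 5: 19500 × 0.978 + 2900 × 0.612 = 19071 + 1775 = 20846
Net migration: Band 1 − 250 → 2444; Band 4 + 360 → 17974
Giving 2444 / 12861 / 14386 / 17974 / 20846.
Period 2:
Births: 12861 × 0.182 = 2341
Band 2: 2444 × 0.967 = 2363
Band 3: 12861 × 0.972 = 12501
Band 4: 14386 × 0.947 = 13624
Band 5: 17974 × 0.978 + 20846 × 0.612 = 17579 + 12758 = 30337
Net migration: Band 1 − 250 → 2091; Band 4 + 360 → 13984
Giving 2091 / 2363 / 12501 / 13984 / 30337.
Period 3:
Births: 2363 × 0.182 = 430
Band 2: 2091 × 0.967 = 2022
Band 3: 2363 × 0.972 = 2297
Band 4: 12501 × 0.947 = 11838
Band 5: 13984 × 0.978 + 30337 × 0.612 = 13676 + 18566 = 32242
Net migration: Band 1 − 250 → 180; Band 4 + 360 → 12198
Giving 180 / 2022 / 2297 / 12198 / 32242.
Period 4:
Births: 2022 × 0.182 = 368
Band 2: 180 × 0.967 = 174
Band 3: 2022 × 0.972 = 1965
Band 4: 2297 × 0.947 = 2175
Band 5: 12198 × 0.978 + 32242 × 0.612 = 11930 + 19732 = 31662
Net migration: Band 1 − 250 → 118; Band 4 + 360 → 2535
Giving 118 / 174 / 1965 / 2535 / 31662.
Total after period 4: 118 + 174 + 1965 + 2535 + 31662 = 36454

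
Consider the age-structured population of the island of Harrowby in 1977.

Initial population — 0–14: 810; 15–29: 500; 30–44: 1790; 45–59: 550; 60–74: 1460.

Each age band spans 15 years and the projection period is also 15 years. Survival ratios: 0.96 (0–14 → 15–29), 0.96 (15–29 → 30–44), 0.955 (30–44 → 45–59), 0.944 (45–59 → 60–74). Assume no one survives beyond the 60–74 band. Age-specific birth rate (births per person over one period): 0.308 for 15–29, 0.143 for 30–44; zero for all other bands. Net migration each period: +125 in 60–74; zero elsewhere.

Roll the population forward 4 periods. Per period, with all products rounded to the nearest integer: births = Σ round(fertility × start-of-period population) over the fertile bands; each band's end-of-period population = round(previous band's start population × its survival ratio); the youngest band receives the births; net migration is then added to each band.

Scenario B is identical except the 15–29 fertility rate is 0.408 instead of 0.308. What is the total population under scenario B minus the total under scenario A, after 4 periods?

Let group 1 be 0–14 through group 5 = 60–74.
Period 1:
Births: 500 × 0.308 = 154, 1790 × 0.143 = 256 — total 410
Group 2: 810 × 0.96 = 778
Group 3: 500 × 0.96 = 480
Group 4: 1790 × 0.955 = 1709
Group 5: 550 × 0.944 = 519
Net migration: Group 5 + 125 → 644
Giving 410 / 778 / 480 / 1709 / 644.
Period 2:
Births: 778 × 0.308 = 240, 480 × 0.143 = 69 — total 309
Group 2: 410 × 0.96 = 394
Group 3: 778 × 0.96 = 747
Group 4: 480 × 0.955 = 458
Group 5: 1709 × 0.944 = 1613
Net migration: Group 5 + 125 → 1738
Giving 309 / 394 / 747 / 458 / 1738.
Period 3:
Births: 394 × 0.308 = 121, 747 × 0.143 = 107 — total 228
Group 2: 309 × 0.96 = 297
Group 3: 394 × 0.96 = 378
Group 4: 747 × 0.955 = 713
Group 5: 458 × 0.944 = 432
Net migration: Group 5 + 125 → 557
Giving 228 / 297 / 378 / 713 / 557.
Period 4:
Births: 297 × 0.308 = 91, 378 × 0.143 = 54 — total 145
Group 2: 228 × 0.96 = 219
Group 3: 297 × 0.96 = 285
Group 4: 378 × 0.955 = 361
Group 5: 713 × 0.944 = 673
Net migration: Group 5 + 125 → 798
Giving 145 / 219 / 285 / 361 / 798.
Scenario A total after 4 periods: 1808
Scenario B projection —
Period 1:
Births: 500 × 0.408 = 204, 1790 × 0.143 = 256 — total 460
Group 2: 810 × 0.96 = 778
Group 3: 500 × 0.96 = 480
Group 4: 1790 × 0.955 = 1709
Group 5: 550 × 0.944 = 519
Net migration: Group 5 + 125 → 644
Giving 460 / 778 / 480 / 1709 / 644.
Period 2:
Births: 778 × 0.408 = 317, 480 × 0.143 = 69 — total 386
Group 2: 460 × 0.96 = 442
Group 3: 778 × 0.96 = 747
Group 4: 480 × 0.955 = 458
Group 5: 1709 × 0.944 = 1613
Net migration: Group 5 + 125 → 1738
Giving 386 / 442 / 747 / 458 / 1738.
Period 3:
Births: 442 × 0.408 = 180, 747 × 0.143 = 107 — total 287
Group 2: 386 × 0.96 = 371
Group 3: 442 × 0.96 = 424
Group 4: 747 × 0.955 = 713
Group 5: 458 × 0.944 = 432
Net migration: Group 5 + 125 → 557
Giving 287 / 371 / 424 / 713 / 557.
Period 4:
Births: 371 × 0.408 = 151, 424 × 0.143 = 61 — total 212
Group 2: 287 × 0.96 = 276
Group 3: 371 × 0.96 = 356
Group 4: 424 × 0.955 = 405
Group 5: 713 × 0.944 = 673
Net migration: Group 5 + 125 → 798
Giving 212 / 276 / 356 / 405 / 798.
Scenario B total after 4 periods: 2047
Difference B − A = 2047 − 1808 = 239

239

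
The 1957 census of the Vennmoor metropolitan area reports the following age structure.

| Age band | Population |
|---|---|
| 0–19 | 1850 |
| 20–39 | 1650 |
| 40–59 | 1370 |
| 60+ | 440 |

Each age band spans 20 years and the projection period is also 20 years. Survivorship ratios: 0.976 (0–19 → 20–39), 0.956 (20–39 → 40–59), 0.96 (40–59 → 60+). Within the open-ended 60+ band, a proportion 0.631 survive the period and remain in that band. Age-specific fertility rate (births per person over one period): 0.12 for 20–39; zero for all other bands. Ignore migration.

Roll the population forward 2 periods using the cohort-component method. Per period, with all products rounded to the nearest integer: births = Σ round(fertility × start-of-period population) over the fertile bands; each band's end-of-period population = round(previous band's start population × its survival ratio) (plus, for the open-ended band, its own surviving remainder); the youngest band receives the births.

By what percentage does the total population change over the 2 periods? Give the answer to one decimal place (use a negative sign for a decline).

After projecting period 1:
Births: 1650 × 0.12 = 198
20–39: 1850 × 0.976 = 1806
40–59: 1650 × 0.956 = 1577
60+: 1370 × 0.96 + 440 × 0.631 = 1315 + 278 = 1593
Population now: 0–19=198, 20–39=1806, 40–59=1577, 60+=1593
After projecting period 2:
Births: 1806 × 0.12 = 217
20–39: 198 × 0.976 = 193
40–59: 1806 × 0.956 = 1727
60+: 1577 × 0.96 + 1593 × 0.631 = 1514 + 1005 = 2519
Population now: 0–19=217, 20–39=193, 40–59=1727, 60+=2519
Total: 5310 → 4656; change = -654; percentage change = -12.3%

-12.3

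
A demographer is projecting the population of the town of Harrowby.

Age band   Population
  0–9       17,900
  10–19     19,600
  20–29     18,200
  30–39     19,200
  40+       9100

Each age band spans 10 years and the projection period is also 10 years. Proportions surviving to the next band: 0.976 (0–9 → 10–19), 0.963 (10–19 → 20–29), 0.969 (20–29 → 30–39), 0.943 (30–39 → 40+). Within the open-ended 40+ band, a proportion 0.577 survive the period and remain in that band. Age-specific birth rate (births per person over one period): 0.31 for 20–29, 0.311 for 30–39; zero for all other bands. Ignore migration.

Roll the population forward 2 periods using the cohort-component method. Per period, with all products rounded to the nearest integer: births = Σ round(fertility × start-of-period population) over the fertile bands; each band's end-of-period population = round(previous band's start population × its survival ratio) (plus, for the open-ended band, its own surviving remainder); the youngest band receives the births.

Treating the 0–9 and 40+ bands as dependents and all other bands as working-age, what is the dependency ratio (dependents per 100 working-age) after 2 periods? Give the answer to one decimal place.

89.2

Period 1:
Births: 18200 * 0.31 = 5642, 19200 * 0.311 = 5971 → total 11613
10–19: 17900 * 0.976 = 17470
20–29: 19600 * 0.963 = 18875
30–39: 18200 * 0.969 = 17636
40+: 19200 * 0.943 + 9100 * 0.577 = 18106 + 5251 = 23357
→ [11613, 17470, 18875, 17636, 23357]
Period 2:
Births: 18875 * 0.31 = 5851, 17636 * 0.311 = 5485 → total 11336
10–19: 11613 * 0.976 = 11334
20–29: 17470 * 0.963 = 16824
30–39: 18875 * 0.969 = 18290
40+: 17636 * 0.943 + 23357 * 0.577 = 16631 + 13477 = 30108
→ [11336, 11334, 16824, 18290, 30108]
Dependents (band 0–9 + band 40+) = 11336 + 30108 = 41444; working-age = 46448; ratio = 41444/46448 × 100 = 89.2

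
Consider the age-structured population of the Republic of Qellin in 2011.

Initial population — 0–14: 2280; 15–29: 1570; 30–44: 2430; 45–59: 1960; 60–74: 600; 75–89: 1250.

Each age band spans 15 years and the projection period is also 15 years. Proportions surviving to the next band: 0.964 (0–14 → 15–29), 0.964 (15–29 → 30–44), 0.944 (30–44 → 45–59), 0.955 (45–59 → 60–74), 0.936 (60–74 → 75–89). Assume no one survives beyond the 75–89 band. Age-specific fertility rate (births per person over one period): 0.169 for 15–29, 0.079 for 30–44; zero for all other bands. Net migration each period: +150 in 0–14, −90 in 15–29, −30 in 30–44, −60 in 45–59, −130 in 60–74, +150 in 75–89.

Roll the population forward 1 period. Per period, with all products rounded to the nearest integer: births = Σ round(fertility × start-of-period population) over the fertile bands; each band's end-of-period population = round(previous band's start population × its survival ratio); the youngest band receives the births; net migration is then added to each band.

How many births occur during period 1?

457

Let band 1 be 0–14 through band 6 = 75–89.
After projecting period 1:
Births: 1570 × 0.169 = 265 ; 2430 × 0.079 = 192 — total 457
Band 2: 2280 × 0.964 = 2198
Band 3: 1570 × 0.964 = 1513
Band 4: 2430 × 0.944 = 2294
Band 5: 1960 × 0.955 = 1872
Band 6: 600 × 0.936 = 562
Net migration: Band 1 + 150 → 607; Band 2 − 90 → 2108; Band 3 − 30 → 1483; Band 4 − 60 → 2234; Band 5 − 130 → 1742; Band 6 + 150 → 712
Giving 607 / 2108 / 1483 / 2234 / 1742 / 712.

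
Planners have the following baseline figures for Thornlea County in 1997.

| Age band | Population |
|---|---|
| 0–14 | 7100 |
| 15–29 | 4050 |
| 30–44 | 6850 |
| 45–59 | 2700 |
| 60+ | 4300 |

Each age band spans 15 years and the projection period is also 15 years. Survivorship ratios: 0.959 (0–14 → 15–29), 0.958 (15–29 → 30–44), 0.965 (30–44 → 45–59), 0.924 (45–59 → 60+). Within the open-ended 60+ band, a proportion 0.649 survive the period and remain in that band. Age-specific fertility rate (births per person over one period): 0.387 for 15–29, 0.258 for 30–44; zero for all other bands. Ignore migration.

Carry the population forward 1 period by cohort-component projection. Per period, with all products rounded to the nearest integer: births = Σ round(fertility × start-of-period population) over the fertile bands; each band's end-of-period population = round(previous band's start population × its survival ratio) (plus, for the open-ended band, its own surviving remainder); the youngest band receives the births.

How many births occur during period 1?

[period 1]
Births: 4050 * 0.387 = 1567 ; 6850 * 0.258 = 1767 — total 3334
15–29: 7100 * 0.959 = 6809
30–44: 4050 * 0.958 = 3880
45–59: 6850 * 0.965 = 6610
60+: 2700 * 0.924 + 4300 * 0.649 = 2495 + 2791 = 5286
End of period: [3334, 6809, 3880, 6610, 5286]

3334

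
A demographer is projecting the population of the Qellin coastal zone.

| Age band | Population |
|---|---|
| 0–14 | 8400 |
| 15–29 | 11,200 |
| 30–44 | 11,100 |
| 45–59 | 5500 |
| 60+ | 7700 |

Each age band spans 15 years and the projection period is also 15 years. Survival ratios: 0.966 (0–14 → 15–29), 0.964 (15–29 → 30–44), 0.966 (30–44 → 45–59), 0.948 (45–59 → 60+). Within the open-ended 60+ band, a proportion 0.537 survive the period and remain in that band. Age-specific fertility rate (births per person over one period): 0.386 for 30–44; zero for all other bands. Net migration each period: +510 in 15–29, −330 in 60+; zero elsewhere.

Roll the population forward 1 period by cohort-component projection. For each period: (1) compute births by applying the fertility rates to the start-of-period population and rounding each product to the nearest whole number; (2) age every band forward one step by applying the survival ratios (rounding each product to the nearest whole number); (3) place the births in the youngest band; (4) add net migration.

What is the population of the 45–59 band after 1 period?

10723

Let band 1 be 0–14 through band 5 = 60+.
[period 1]
Births: 11100 * 0.386 = 4285
Band 2: 8400 * 0.966 = 8114
Band 3: 11200 * 0.964 = 10797
Band 4: 11100 * 0.966 = 10723
Band 5: 5500 * 0.948 + 7700 * 0.537 = 5214 + 4135 = 9349
Net migration: Band 2 + 510 → 8624; Band 5 − 330 → 9019
→ [4285, 8624, 10797, 10723, 9019]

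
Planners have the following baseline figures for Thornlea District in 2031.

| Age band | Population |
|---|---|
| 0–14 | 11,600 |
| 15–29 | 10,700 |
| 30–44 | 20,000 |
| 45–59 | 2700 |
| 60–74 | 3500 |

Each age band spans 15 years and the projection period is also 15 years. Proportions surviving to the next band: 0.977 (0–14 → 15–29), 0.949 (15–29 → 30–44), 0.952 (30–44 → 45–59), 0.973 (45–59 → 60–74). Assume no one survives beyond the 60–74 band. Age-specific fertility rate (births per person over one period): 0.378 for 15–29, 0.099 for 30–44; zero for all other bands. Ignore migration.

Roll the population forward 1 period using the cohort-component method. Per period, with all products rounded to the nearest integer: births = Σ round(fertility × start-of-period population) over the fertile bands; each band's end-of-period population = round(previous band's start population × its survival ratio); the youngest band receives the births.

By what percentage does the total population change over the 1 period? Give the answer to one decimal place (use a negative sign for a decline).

1.4

(Groups numbered youngest = 1 to oldest = 5.)
— Period 1 —
Births: 10700 * 0.378 = 4045  |  20000 * 0.099 = 1980 → 6025
Group 2: 11600 * 0.977 = 11333
Group 3: 10700 * 0.949 = 10154
Group 4: 20000 * 0.952 = 19040
Group 5: 2700 * 0.973 = 2627
→ [6025, 11333, 10154, 19040, 2627]
Total: 48500 → 49179; change = 679; percentage change = 1.4%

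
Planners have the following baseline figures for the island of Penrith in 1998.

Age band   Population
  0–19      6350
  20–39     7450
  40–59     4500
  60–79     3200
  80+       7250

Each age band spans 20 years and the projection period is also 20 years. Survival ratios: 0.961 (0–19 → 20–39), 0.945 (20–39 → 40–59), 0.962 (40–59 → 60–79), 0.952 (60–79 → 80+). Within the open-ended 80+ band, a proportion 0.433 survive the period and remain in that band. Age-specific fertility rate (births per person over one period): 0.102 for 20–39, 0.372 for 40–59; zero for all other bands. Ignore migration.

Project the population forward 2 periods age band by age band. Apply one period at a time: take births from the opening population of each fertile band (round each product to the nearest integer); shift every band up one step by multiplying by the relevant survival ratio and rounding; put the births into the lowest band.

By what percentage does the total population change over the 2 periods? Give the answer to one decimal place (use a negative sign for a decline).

-13.3

— Period 1 —
Births: 7450 × 0.102 = 760, 4500 × 0.372 = 1674 ⇒ total 2434
20–39: 6350 × 0.961 = 6102
40–59: 7450 × 0.945 = 7040
60–79: 4500 × 0.962 = 4329
80+: 3200 × 0.952 + 7250 × 0.433 = 3046 + 3139 = 6185
Giving 2434 / 6102 / 7040 / 4329 / 6185.
— Period 2 —
Births: 6102 × 0.102 = 622, 7040 × 0.372 = 2619 ⇒ total 3241
20–39: 2434 × 0.961 = 2339
40–59: 6102 × 0.945 = 5766
60–79: 7040 × 0.962 = 6772
80+: 4329 × 0.952 + 6185 × 0.433 = 4121 + 2678 = 6799
Giving 3241 / 2339 / 5766 / 6772 / 6799.
Total: 28750 → 24917; change = -3833; percentage change = -13.3%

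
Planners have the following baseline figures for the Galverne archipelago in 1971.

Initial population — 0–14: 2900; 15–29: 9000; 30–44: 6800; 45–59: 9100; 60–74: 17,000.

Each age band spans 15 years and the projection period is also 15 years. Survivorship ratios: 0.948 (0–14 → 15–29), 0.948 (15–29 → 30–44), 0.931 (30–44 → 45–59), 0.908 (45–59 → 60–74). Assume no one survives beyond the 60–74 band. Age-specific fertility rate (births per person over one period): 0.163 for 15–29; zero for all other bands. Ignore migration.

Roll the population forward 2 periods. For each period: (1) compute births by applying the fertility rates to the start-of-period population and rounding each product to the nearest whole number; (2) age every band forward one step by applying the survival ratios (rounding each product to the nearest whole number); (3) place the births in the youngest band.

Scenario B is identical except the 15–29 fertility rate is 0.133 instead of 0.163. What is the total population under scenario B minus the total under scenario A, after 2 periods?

Let band 1 be 0–14 through band 5 = 60–74.
After projecting period 1:
Births: 9000 × 0.163 = 1467
Band 2: 2900 × 0.948 = 2749
Band 3: 9000 × 0.948 = 8532
Band 4: 6800 × 0.931 = 6331
Band 5: 9100 × 0.908 = 8263
Giving 1467 / 2749 / 8532 / 6331 / 8263.
After projecting period 2:
Births: 2749 × 0.163 = 448
Band 2: 1467 × 0.948 = 1391
Band 3: 2749 × 0.948 = 2606
Band 4: 8532 × 0.931 = 7943
Band 5: 6331 × 0.908 = 5749
Giving 448 / 1391 / 2606 / 7943 / 5749.
Scenario A total after 2 periods: 18137
Scenario B projection —
After projecting period 1:
Births: 9000 × 0.133 = 1197
Band 2: 2900 × 0.948 = 2749
Band 3: 9000 × 0.948 = 8532
Band 4: 6800 × 0.931 = 6331
Band 5: 9100 × 0.908 = 8263
Giving 1197 / 2749 / 8532 / 6331 / 8263.
After projecting period 2:
Births: 2749 × 0.133 = 366
Band 2: 1197 × 0.948 = 1135
Band 3: 2749 × 0.948 = 2606
Band 4: 8532 × 0.931 = 7943
Band 5: 6331 × 0.908 = 5749
Giving 366 / 1135 / 2606 / 7943 / 5749.
Scenario B total after 2 periods: 17799
Difference B − A = 17799 − 18137 = -338

-338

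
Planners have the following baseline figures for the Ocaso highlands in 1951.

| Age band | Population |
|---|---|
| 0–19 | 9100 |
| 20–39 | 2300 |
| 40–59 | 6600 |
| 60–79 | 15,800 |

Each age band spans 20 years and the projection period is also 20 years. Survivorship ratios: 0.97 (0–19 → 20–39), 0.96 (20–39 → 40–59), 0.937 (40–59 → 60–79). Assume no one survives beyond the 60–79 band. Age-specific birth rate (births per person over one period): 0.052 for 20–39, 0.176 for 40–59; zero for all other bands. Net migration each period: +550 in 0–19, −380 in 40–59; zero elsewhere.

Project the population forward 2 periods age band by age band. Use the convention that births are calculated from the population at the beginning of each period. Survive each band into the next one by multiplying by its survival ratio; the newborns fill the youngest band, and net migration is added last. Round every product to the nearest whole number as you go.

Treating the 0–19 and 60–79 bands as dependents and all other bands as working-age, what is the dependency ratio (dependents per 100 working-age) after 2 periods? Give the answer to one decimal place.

(Groups numbered youngest = 1 to oldest = 4.)
After projecting period 1:
Births: 2300 × 0.052 = 120  |  6600 × 0.176 = 1162 → total 1282
Group 2: 9100 × 0.97 = 8827
Group 3: 2300 × 0.96 = 2208
Group 4: 6600 × 0.937 = 6184
Net migration: Group 1 + 550 → 1832; Group 3 − 380 → 1828
→ [1832, 8827, 1828, 6184]
After projecting period 2:
Births: 8827 × 0.052 = 459  |  1828 × 0.176 = 322 → total 781
Group 2: 1832 × 0.97 = 1777
Group 3: 8827 × 0.96 = 8474
Group 4: 1828 × 0.937 = 1713
Net migration: Group 1 + 550 → 1331; Group 3 − 380 → 8094
→ [1331, 1777, 8094, 1713]
Dependents (band 0–19 + band 60–79) = 1331 + 1713 = 3044; working-age = 9871; ratio = 3044/9871 × 100 = 30.8

30.8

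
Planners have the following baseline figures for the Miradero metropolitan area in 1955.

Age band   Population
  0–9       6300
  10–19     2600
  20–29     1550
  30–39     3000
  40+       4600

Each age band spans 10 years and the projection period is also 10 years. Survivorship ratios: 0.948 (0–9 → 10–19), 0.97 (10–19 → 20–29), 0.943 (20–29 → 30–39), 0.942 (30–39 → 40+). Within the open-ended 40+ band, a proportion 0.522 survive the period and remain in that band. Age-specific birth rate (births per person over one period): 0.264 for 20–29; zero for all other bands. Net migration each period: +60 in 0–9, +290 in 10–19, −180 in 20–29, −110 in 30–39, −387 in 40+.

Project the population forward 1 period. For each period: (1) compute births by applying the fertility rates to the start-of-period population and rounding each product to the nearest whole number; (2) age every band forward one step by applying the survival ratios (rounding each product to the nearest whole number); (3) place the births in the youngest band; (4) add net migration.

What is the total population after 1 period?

15265

(Groups numbered youngest = 1 to oldest = 5.)
Period 1.
Births: 1550 × 0.264 = 409
Group 2: 6300 × 0.948 = 5972
Group 3: 2600 × 0.97 = 2522
Group 4: 1550 × 0.943 = 1462
Group 5: 3000 × 0.942 + 4600 × 0.522 = 2826 + 2401 = 5227
Net migration: Group 1 + 60 → 469; Group 2 + 290 → 6262; Group 3 − 180 → 2342; Group 4 − 110 → 1352; Group 5 − 387 → 4840
→ [469, 6262, 2342, 1352, 4840]
Total after period 1: 469 + 6262 + 2342 + 1352 + 4840 = 15265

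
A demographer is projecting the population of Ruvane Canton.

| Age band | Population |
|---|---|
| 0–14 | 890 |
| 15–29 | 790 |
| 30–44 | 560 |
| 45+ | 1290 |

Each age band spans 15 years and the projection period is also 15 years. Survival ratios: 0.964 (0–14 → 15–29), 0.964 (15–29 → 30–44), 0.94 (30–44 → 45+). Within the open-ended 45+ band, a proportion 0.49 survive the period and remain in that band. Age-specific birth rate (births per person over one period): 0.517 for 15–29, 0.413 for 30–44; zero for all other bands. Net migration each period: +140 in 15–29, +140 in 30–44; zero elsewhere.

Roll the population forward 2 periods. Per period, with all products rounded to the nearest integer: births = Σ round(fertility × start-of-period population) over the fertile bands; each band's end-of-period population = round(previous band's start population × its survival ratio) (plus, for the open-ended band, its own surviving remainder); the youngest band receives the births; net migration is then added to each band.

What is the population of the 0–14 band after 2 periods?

[period 1]
Births: 790 × 0.517 = 408, 560 × 0.413 = 231 → 639
15–29: 890 × 0.964 = 858
30–44: 790 × 0.964 = 762
45+: 560 × 0.94 + 1290 × 0.49 = 526 + 632 = 1158
Net migration: 15–29 + 140 → 998; 30–44 + 140 → 902
Giving 639 / 998 / 902 / 1158.
[period 2]
Births: 998 × 0.517 = 516, 902 × 0.413 = 373 → 889
15–29: 639 × 0.964 = 616
30–44: 998 × 0.964 = 962
45+: 902 × 0.94 + 1158 × 0.49 = 848 + 567 = 1415
Net migration: 15–29 + 140 → 756; 30–44 + 140 → 1102
Giving 889 / 756 / 1102 / 1415.

889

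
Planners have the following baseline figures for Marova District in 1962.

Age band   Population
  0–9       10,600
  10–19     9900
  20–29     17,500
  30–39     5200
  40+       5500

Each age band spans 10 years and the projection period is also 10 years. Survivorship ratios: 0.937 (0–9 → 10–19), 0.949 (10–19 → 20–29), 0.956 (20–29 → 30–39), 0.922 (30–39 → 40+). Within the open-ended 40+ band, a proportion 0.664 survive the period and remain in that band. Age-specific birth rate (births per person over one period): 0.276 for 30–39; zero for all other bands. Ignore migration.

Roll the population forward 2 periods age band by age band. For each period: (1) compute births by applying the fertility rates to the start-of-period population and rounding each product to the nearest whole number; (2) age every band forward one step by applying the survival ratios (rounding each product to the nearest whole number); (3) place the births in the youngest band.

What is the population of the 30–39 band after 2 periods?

After projecting period 1:
Births: 5200 × 0.276 = 1435
10–19: 10600 × 0.937 = 9932
20–29: 9900 × 0.949 = 9395
30–39: 17500 × 0.956 = 16730
40+: 5200 × 0.922 + 5500 × 0.664 = 4794 + 3652 = 8446
Population now: 0–9=1435, 10–19=9932, 20–29=9395, 30–39=16730, 40+=8446
After projecting period 2:
Births: 16730 × 0.276 = 4617
10–19: 1435 × 0.937 = 1345
20–29: 9932 × 0.949 = 9425
30–39: 9395 × 0.956 = 8982
40+: 16730 × 0.922 + 8446 × 0.664 = 15425 + 5608 = 21033
Population now: 0–9=4617, 10–19=1345, 20–29=9425, 30–39=8982, 40+=21033

8982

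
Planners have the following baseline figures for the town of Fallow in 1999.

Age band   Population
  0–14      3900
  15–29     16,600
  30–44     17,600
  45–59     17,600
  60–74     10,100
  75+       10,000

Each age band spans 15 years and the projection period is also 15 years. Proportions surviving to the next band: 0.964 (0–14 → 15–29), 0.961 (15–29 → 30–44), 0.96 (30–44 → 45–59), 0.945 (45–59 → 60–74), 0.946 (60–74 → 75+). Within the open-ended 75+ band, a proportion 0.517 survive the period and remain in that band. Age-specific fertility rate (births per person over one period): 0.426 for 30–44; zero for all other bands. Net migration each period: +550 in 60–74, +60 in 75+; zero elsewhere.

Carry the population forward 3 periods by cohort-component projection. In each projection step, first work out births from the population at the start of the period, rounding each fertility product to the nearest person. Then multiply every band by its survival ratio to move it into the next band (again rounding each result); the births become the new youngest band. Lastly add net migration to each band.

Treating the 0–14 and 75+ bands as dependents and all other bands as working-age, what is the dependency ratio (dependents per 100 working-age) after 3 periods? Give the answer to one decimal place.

Numbering the bands 1..6 from youngest to oldest:
Period 1:
Births: 17600 × 0.426 = 7498
Band 2: 3900 × 0.964 = 3760
Band 3: 16600 × 0.961 = 15953
Band 4: 17600 × 0.96 = 16896
Band 5: 17600 × 0.945 = 16632
Band 6: 10100 × 0.946 + 10000 × 0.517 = 9555 + 5170 = 14725
Net migration: Band 5 + 550 → 17182; Band 6 + 60 → 14785
→ [7498, 3760, 15953, 16896, 17182, 14785]
Period 2:
Births: 15953 × 0.426 = 6796
Band 2: 7498 × 0.964 = 7228
Band 3: 3760 × 0.961 = 3613
Band 4: 15953 × 0.96 = 15315
Band 5: 16896 × 0.945 = 15967
Band 6: 17182 × 0.946 + 14785 × 0.517 = 16254 + 7644 = 23898
Net migration: Band 5 + 550 → 16517; Band 6 + 60 → 23958
→ [6796, 7228, 3613, 15315, 16517, 23958]
Period 3:
Births: 3613 × 0.426 = 1539
Band 2: 6796 × 0.964 = 6551
Band 3: 7228 × 0.961 = 6946
Band 4: 3613 × 0.96 = 3468
Band 5: 15315 × 0.945 = 14473
Band 6: 16517 × 0.946 + 23958 × 0.517 = 15625 + 12386 = 28011
Net migration: Band 5 + 550 → 15023; Band 6 + 60 → 28071
→ [1539, 6551, 6946, 3468, 15023, 28071]
Dependents (band 0–14 + band 75+) = 1539 + 28071 = 29610; working-age = 31988; ratio = 29610/31988 × 100 = 92.6

92.6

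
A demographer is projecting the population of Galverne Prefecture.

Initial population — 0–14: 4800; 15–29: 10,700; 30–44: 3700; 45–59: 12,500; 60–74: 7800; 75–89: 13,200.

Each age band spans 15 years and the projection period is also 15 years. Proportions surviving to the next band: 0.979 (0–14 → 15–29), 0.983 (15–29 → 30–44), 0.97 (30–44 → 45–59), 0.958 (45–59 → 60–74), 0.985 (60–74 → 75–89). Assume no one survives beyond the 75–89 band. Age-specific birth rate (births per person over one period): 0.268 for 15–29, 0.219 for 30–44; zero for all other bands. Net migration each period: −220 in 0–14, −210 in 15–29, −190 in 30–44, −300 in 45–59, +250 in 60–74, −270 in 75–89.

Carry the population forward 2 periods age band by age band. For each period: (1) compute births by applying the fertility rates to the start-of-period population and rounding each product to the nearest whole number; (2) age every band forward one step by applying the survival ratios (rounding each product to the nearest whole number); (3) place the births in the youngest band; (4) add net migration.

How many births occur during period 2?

3465

Let band 1 be 0–14 through band 6 = 75–89.
Period 1:
Births: 10700 * 0.268 = 2868, 3700 * 0.219 = 810 → 3678
Band 2: 4800 * 0.979 = 4699
Band 3: 10700 * 0.983 = 10518
Band 4: 3700 * 0.97 = 3589
Band 5: 12500 * 0.958 = 11975
Band 6: 7800 * 0.985 = 7683
Net migration: Band 1 − 220 → 3458; Band 2 − 210 → 4489; Band 3 − 190 → 10328; Band 4 − 300 → 3289; Band 5 + 250 → 12225; Band 6 − 270 → 7413
Population now: 0–14=3458, 15–29=4489, 30–44=10328, 45–59=3289, 60–74=12225, 75–89=7413
Period 2:
Births: 4489 * 0.268 = 1203, 10328 * 0.219 = 2262 → 3465
Band 2: 3458 * 0.979 = 3385
Band 3: 4489 * 0.983 = 4413
Band 4: 10328 * 0.97 = 10018
Band 5: 3289 * 0.958 = 3151
Band 6: 12225 * 0.985 = 12042
Net migration: Band 1 − 220 → 3245; Band 2 − 210 → 3175; Band 3 − 190 → 4223; Band 4 − 300 → 9718; Band 5 + 250 → 3401; Band 6 − 270 → 11772
Population now: 0–14=3245, 15–29=3175, 30–44=4223, 45–59=9718, 60–74=3401, 75–89=11772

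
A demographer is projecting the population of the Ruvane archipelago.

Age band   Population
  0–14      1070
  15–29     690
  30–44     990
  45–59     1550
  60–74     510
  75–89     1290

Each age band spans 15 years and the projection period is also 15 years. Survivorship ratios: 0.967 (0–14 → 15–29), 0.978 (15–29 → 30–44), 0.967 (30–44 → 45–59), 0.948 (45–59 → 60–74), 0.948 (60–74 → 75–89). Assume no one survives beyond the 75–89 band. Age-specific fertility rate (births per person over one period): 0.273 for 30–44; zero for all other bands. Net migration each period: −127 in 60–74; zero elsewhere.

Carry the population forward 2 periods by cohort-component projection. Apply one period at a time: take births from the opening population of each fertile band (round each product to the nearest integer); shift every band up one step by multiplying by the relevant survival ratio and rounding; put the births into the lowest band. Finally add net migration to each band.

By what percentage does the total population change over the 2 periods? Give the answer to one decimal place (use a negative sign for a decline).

Period 1:
Births: 990 × 0.273 = 270
15–29: 1070 × 0.967 = 1035
30–44: 690 × 0.978 = 675
45–59: 990 × 0.967 = 957
60–74: 1550 × 0.948 = 1469
75–89: 510 × 0.948 = 483
Net migration: 60–74 − 127 → 1342
End of period: [270, 1035, 675, 957, 1342, 483]
Period 2:
Births: 675 × 0.273 = 184
15–29: 270 × 0.967 = 261
30–44: 1035 × 0.978 = 1012
45–59: 675 × 0.967 = 653
60–74: 957 × 0.948 = 907
75–89: 1342 × 0.948 = 1272
Net migration: 60–74 − 127 → 780
End of period: [184, 261, 1012, 653, 780, 1272]
Total: 6100 → 4162; change = -1938; percentage change = -31.8%

-31.8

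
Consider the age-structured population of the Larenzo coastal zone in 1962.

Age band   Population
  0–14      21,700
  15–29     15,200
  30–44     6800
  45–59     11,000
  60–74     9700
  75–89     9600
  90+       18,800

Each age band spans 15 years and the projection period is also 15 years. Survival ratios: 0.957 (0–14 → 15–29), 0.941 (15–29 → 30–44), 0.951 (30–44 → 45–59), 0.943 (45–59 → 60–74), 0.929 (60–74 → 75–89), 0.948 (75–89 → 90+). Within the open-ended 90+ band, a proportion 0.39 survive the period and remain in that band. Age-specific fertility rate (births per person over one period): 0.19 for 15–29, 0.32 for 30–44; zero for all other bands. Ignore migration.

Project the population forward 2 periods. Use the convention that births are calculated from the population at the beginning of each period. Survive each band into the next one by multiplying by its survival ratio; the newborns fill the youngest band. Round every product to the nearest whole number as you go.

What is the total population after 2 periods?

77199

Numbering the groups 1..7 from youngest to oldest:
[period 1]
Births: 15200 × 0.19 = 2888, 6800 × 0.32 = 2176 → 5064
Group 2: 21700 × 0.957 = 20767
Group 3: 15200 × 0.941 = 14303
Group 4: 6800 × 0.951 = 6467
Group 5: 11000 × 0.943 = 10373
Group 6: 9700 × 0.929 = 9011
Group 7: 9600 × 0.948 + 18800 × 0.39 = 9101 + 7332 = 16433
Population now: 0–14=5064, 15–29=20767, 30–44=14303, 45–59=6467, 60–74=10373, 75–89=9011, 90+=16433
[period 2]
Births: 20767 × 0.19 = 3946, 14303 × 0.32 = 4577 → 8523
Group 2: 5064 × 0.957 = 4846
Group 3: 20767 × 0.941 = 19542
Group 4: 14303 × 0.951 = 13602
Group 5: 6467 × 0.943 = 6098
Group 6: 10373 × 0.929 = 9637
Group 7: 9011 × 0.948 + 16433 × 0.39 = 8542 + 6409 = 14951
Population now: 0–14=8523, 15–29=4846, 30–44=19542, 45–59=13602, 60–74=6098, 75–89=9637, 90+=14951
Total after period 2: 8523 + 4846 + 19542 + 13602 + 6098 + 9637 + 14951 = 77199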